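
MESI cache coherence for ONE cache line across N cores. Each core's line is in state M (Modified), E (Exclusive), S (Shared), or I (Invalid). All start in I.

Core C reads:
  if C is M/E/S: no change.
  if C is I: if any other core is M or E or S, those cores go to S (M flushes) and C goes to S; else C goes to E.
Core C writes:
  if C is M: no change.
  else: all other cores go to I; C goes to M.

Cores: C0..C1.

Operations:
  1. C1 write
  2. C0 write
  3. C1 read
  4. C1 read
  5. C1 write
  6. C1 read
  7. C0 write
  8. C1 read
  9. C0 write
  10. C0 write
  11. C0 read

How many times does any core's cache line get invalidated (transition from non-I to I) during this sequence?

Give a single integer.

Op 1: C1 write [C1 write: invalidate none -> C1=M] -> [I,M] (invalidations this op: 0; running total: 0)
Op 2: C0 write [C0 write: invalidate ['C1=M'] -> C0=M] -> [M,I] (invalidations this op: 1; running total: 1)
Op 3: C1 read [C1 read from I: others=['C0=M'] -> C1=S, others downsized to S] -> [S,S] (invalidations this op: 0; running total: 1)
Op 4: C1 read [C1 read: already in S, no change] -> [S,S] (invalidations this op: 0; running total: 1)
Op 5: C1 write [C1 write: invalidate ['C0=S'] -> C1=M] -> [I,M] (invalidations this op: 1; running total: 2)
Op 6: C1 read [C1 read: already in M, no change] -> [I,M] (invalidations this op: 0; running total: 2)
Op 7: C0 write [C0 write: invalidate ['C1=M'] -> C0=M] -> [M,I] (invalidations this op: 1; running total: 3)
Op 8: C1 read [C1 read from I: others=['C0=M'] -> C1=S, others downsized to S] -> [S,S] (invalidations this op: 0; running total: 3)
Op 9: C0 write [C0 write: invalidate ['C1=S'] -> C0=M] -> [M,I] (invalidations this op: 1; running total: 4)
Op 10: C0 write [C0 write: already M (modified), no change] -> [M,I] (invalidations this op: 0; running total: 4)
Op 11: C0 read [C0 read: already in M, no change] -> [M,I] (invalidations this op: 0; running total: 4)

Answer: 4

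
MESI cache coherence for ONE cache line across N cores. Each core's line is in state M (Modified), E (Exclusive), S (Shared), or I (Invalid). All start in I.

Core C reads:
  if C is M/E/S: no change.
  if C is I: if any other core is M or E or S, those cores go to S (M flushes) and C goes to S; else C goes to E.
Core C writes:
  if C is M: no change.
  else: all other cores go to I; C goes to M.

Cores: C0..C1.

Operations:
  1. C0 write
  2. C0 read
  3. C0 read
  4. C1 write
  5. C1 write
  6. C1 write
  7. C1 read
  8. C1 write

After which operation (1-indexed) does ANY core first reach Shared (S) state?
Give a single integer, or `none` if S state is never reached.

Op 1: C0 write [C0 write: invalidate none -> C0=M] -> [M,I]
Op 2: C0 read [C0 read: already in M, no change] -> [M,I]
Op 3: C0 read [C0 read: already in M, no change] -> [M,I]
Op 4: C1 write [C1 write: invalidate ['C0=M'] -> C1=M] -> [I,M]
Op 5: C1 write [C1 write: already M (modified), no change] -> [I,M]
Op 6: C1 write [C1 write: already M (modified), no change] -> [I,M]
Op 7: C1 read [C1 read: already in M, no change] -> [I,M]
Op 8: C1 write [C1 write: already M (modified), no change] -> [I,M]
S state never reached in this sequence.

Answer: none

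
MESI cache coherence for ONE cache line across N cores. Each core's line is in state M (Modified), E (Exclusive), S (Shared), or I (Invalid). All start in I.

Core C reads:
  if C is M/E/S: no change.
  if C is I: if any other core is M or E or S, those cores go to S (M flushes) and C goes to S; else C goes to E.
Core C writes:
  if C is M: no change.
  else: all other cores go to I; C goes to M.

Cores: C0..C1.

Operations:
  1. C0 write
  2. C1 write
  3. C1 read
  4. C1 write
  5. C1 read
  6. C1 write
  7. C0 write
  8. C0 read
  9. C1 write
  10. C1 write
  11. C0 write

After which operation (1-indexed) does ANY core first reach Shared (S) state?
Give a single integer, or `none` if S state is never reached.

Answer: none

Derivation:
Op 1: C0 write [C0 write: invalidate none -> C0=M] -> [M,I]
Op 2: C1 write [C1 write: invalidate ['C0=M'] -> C1=M] -> [I,M]
Op 3: C1 read [C1 read: already in M, no change] -> [I,M]
Op 4: C1 write [C1 write: already M (modified), no change] -> [I,M]
Op 5: C1 read [C1 read: already in M, no change] -> [I,M]
Op 6: C1 write [C1 write: already M (modified), no change] -> [I,M]
Op 7: C0 write [C0 write: invalidate ['C1=M'] -> C0=M] -> [M,I]
Op 8: C0 read [C0 read: already in M, no change] -> [M,I]
Op 9: C1 write [C1 write: invalidate ['C0=M'] -> C1=M] -> [I,M]
Op 10: C1 write [C1 write: already M (modified), no change] -> [I,M]
Op 11: C0 write [C0 write: invalidate ['C1=M'] -> C0=M] -> [M,I]
S state never reached in this sequence.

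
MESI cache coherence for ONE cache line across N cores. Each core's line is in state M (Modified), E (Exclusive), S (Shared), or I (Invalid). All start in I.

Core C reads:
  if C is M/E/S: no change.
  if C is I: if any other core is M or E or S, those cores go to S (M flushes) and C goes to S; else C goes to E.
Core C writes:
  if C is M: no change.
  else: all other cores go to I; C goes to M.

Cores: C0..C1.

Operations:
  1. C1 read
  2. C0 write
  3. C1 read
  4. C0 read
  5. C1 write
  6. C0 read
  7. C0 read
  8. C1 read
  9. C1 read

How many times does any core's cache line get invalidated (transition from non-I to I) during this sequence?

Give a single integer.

Op 1: C1 read [C1 read from I: no other sharers -> C1=E (exclusive)] -> [I,E] (invalidations this op: 0; running total: 0)
Op 2: C0 write [C0 write: invalidate ['C1=E'] -> C0=M] -> [M,I] (invalidations this op: 1; running total: 1)
Op 3: C1 read [C1 read from I: others=['C0=M'] -> C1=S, others downsized to S] -> [S,S] (invalidations this op: 0; running total: 1)
Op 4: C0 read [C0 read: already in S, no change] -> [S,S] (invalidations this op: 0; running total: 1)
Op 5: C1 write [C1 write: invalidate ['C0=S'] -> C1=M] -> [I,M] (invalidations this op: 1; running total: 2)
Op 6: C0 read [C0 read from I: others=['C1=M'] -> C0=S, others downsized to S] -> [S,S] (invalidations this op: 0; running total: 2)
Op 7: C0 read [C0 read: already in S, no change] -> [S,S] (invalidations this op: 0; running total: 2)
Op 8: C1 read [C1 read: already in S, no change] -> [S,S] (invalidations this op: 0; running total: 2)
Op 9: C1 read [C1 read: already in S, no change] -> [S,S] (invalidations this op: 0; running total: 2)

Answer: 2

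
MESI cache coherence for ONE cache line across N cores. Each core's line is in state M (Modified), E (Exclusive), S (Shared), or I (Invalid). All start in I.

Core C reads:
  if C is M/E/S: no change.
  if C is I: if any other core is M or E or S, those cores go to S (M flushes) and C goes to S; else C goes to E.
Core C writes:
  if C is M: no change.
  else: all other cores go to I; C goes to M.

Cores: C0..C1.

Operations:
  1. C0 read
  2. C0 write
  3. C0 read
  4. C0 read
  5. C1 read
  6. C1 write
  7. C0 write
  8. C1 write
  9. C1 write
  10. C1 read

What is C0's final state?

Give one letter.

Op 1: C0 read [C0 read from I: no other sharers -> C0=E (exclusive)] -> [E,I]
Op 2: C0 write [C0 write: invalidate none -> C0=M] -> [M,I]
Op 3: C0 read [C0 read: already in M, no change] -> [M,I]
Op 4: C0 read [C0 read: already in M, no change] -> [M,I]
Op 5: C1 read [C1 read from I: others=['C0=M'] -> C1=S, others downsized to S] -> [S,S]
Op 6: C1 write [C1 write: invalidate ['C0=S'] -> C1=M] -> [I,M]
Op 7: C0 write [C0 write: invalidate ['C1=M'] -> C0=M] -> [M,I]
Op 8: C1 write [C1 write: invalidate ['C0=M'] -> C1=M] -> [I,M]
Op 9: C1 write [C1 write: already M (modified), no change] -> [I,M]
Op 10: C1 read [C1 read: already in M, no change] -> [I,M]

Answer: I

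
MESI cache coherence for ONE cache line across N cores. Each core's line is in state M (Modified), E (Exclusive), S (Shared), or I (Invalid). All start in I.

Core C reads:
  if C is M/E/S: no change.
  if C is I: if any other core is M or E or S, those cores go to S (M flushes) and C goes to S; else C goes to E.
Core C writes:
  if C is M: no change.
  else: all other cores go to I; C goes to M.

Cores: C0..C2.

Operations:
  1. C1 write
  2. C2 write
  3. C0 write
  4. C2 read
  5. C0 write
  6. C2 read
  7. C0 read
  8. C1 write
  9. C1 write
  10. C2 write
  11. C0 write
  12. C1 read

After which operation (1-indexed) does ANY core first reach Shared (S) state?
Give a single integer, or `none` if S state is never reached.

Op 1: C1 write [C1 write: invalidate none -> C1=M] -> [I,M,I]
Op 2: C2 write [C2 write: invalidate ['C1=M'] -> C2=M] -> [I,I,M]
Op 3: C0 write [C0 write: invalidate ['C2=M'] -> C0=M] -> [M,I,I]
Op 4: C2 read [C2 read from I: others=['C0=M'] -> C2=S, others downsized to S] -> [S,I,S]
  -> First S state at op 4; remaining ops need not be traced.

Answer: 4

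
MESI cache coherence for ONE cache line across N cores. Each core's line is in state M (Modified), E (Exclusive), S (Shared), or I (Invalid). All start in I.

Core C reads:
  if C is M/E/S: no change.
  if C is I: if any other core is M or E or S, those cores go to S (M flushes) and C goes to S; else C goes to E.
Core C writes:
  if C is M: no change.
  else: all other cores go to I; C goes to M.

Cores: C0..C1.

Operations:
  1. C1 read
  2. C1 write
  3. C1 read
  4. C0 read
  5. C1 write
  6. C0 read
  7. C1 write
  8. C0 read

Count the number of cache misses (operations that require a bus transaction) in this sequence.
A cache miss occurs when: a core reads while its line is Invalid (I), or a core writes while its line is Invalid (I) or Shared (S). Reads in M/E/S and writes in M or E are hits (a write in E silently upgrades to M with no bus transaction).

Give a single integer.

Op 1: C1 read [C1 read from I: no other sharers -> C1=E (exclusive)] -> [I,E] [MISS #1: read from I]
Op 2: C1 write [C1 write: invalidate none -> C1=M] -> [I,M] [hit: write from E is a silent E->M upgrade, no bus transaction]
Op 3: C1 read [C1 read: already in M, no change] -> [I,M] [hit: read from M]
Op 4: C0 read [C0 read from I: others=['C1=M'] -> C0=S, others downsized to S] -> [S,S] [MISS #2: read from I]
Op 5: C1 write [C1 write: invalidate ['C0=S'] -> C1=M] -> [I,M] [MISS #3: write from S]
Op 6: C0 read [C0 read from I: others=['C1=M'] -> C0=S, others downsized to S] -> [S,S] [MISS #4: read from I]
Op 7: C1 write [C1 write: invalidate ['C0=S'] -> C1=M] -> [I,M] [MISS #5: write from S]
Op 8: C0 read [C0 read from I: others=['C1=M'] -> C0=S, others downsized to S] -> [S,S] [MISS #6: read from I]

Answer: 6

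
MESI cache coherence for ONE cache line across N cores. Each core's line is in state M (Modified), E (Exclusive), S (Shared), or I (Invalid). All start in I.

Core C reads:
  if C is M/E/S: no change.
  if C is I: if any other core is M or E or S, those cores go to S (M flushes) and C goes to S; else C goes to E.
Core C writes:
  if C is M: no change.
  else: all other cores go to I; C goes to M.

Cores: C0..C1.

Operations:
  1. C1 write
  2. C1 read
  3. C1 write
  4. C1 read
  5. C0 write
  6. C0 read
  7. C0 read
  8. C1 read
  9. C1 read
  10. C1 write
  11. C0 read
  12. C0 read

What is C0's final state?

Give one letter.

Answer: S

Derivation:
Op 1: C1 write [C1 write: invalidate none -> C1=M] -> [I,M]
Op 2: C1 read [C1 read: already in M, no change] -> [I,M]
Op 3: C1 write [C1 write: already M (modified), no change] -> [I,M]
Op 4: C1 read [C1 read: already in M, no change] -> [I,M]
Op 5: C0 write [C0 write: invalidate ['C1=M'] -> C0=M] -> [M,I]
Op 6: C0 read [C0 read: already in M, no change] -> [M,I]
Op 7: C0 read [C0 read: already in M, no change] -> [M,I]
Op 8: C1 read [C1 read from I: others=['C0=M'] -> C1=S, others downsized to S] -> [S,S]
Op 9: C1 read [C1 read: already in S, no change] -> [S,S]
Op 10: C1 write [C1 write: invalidate ['C0=S'] -> C1=M] -> [I,M]
Op 11: C0 read [C0 read from I: others=['C1=M'] -> C0=S, others downsized to S] -> [S,S]
Op 12: C0 read [C0 read: already in S, no change] -> [S,S]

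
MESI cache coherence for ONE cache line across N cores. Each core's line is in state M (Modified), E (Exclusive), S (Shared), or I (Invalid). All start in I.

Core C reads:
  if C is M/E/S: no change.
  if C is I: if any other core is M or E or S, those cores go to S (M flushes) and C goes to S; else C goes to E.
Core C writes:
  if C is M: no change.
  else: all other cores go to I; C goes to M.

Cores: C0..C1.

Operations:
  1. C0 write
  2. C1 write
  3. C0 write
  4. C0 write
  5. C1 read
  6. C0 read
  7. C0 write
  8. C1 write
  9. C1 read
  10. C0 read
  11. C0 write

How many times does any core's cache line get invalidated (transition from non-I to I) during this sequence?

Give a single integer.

Op 1: C0 write [C0 write: invalidate none -> C0=M] -> [M,I] (invalidations this op: 0; running total: 0)
Op 2: C1 write [C1 write: invalidate ['C0=M'] -> C1=M] -> [I,M] (invalidations this op: 1; running total: 1)
Op 3: C0 write [C0 write: invalidate ['C1=M'] -> C0=M] -> [M,I] (invalidations this op: 1; running total: 2)
Op 4: C0 write [C0 write: already M (modified), no change] -> [M,I] (invalidations this op: 0; running total: 2)
Op 5: C1 read [C1 read from I: others=['C0=M'] -> C1=S, others downsized to S] -> [S,S] (invalidations this op: 0; running total: 2)
Op 6: C0 read [C0 read: already in S, no change] -> [S,S] (invalidations this op: 0; running total: 2)
Op 7: C0 write [C0 write: invalidate ['C1=S'] -> C0=M] -> [M,I] (invalidations this op: 1; running total: 3)
Op 8: C1 write [C1 write: invalidate ['C0=M'] -> C1=M] -> [I,M] (invalidations this op: 1; running total: 4)
Op 9: C1 read [C1 read: already in M, no change] -> [I,M] (invalidations this op: 0; running total: 4)
Op 10: C0 read [C0 read from I: others=['C1=M'] -> C0=S, others downsized to S] -> [S,S] (invalidations this op: 0; running total: 4)
Op 11: C0 write [C0 write: invalidate ['C1=S'] -> C0=M] -> [M,I] (invalidations this op: 1; running total: 5)

Answer: 5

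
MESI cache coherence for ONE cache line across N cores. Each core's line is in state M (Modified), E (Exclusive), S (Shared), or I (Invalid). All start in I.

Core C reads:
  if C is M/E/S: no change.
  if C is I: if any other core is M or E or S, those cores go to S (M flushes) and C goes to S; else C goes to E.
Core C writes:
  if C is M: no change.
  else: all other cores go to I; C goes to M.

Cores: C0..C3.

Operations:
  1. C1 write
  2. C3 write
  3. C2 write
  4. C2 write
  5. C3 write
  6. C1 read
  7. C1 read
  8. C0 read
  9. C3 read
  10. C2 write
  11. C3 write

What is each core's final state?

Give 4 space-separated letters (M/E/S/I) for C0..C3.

Answer: I I I M

Derivation:
Op 1: C1 write [C1 write: invalidate none -> C1=M] -> [I,M,I,I]
Op 2: C3 write [C3 write: invalidate ['C1=M'] -> C3=M] -> [I,I,I,M]
Op 3: C2 write [C2 write: invalidate ['C3=M'] -> C2=M] -> [I,I,M,I]
Op 4: C2 write [C2 write: already M (modified), no change] -> [I,I,M,I]
Op 5: C3 write [C3 write: invalidate ['C2=M'] -> C3=M] -> [I,I,I,M]
Op 6: C1 read [C1 read from I: others=['C3=M'] -> C1=S, others downsized to S] -> [I,S,I,S]
Op 7: C1 read [C1 read: already in S, no change] -> [I,S,I,S]
Op 8: C0 read [C0 read from I: others=['C1=S', 'C3=S'] -> C0=S, others downsized to S] -> [S,S,I,S]
Op 9: C3 read [C3 read: already in S, no change] -> [S,S,I,S]
Op 10: C2 write [C2 write: invalidate ['C0=S', 'C1=S', 'C3=S'] -> C2=M] -> [I,I,M,I]
Op 11: C3 write [C3 write: invalidate ['C2=M'] -> C3=M] -> [I,I,I,M]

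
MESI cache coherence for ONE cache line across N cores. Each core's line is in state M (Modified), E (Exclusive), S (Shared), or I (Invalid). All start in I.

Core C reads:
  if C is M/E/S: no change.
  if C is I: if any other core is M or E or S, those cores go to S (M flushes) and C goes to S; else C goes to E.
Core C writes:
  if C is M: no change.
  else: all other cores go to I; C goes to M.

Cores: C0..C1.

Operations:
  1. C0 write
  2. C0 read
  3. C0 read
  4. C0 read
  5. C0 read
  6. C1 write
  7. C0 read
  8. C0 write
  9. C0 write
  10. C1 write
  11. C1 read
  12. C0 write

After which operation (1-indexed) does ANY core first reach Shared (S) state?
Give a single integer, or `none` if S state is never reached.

Op 1: C0 write [C0 write: invalidate none -> C0=M] -> [M,I]
Op 2: C0 read [C0 read: already in M, no change] -> [M,I]
Op 3: C0 read [C0 read: already in M, no change] -> [M,I]
Op 4: C0 read [C0 read: already in M, no change] -> [M,I]
Op 5: C0 read [C0 read: already in M, no change] -> [M,I]
Op 6: C1 write [C1 write: invalidate ['C0=M'] -> C1=M] -> [I,M]
Op 7: C0 read [C0 read from I: others=['C1=M'] -> C0=S, others downsized to S] -> [S,S]
  -> First S state at op 7; remaining ops need not be traced.

Answer: 7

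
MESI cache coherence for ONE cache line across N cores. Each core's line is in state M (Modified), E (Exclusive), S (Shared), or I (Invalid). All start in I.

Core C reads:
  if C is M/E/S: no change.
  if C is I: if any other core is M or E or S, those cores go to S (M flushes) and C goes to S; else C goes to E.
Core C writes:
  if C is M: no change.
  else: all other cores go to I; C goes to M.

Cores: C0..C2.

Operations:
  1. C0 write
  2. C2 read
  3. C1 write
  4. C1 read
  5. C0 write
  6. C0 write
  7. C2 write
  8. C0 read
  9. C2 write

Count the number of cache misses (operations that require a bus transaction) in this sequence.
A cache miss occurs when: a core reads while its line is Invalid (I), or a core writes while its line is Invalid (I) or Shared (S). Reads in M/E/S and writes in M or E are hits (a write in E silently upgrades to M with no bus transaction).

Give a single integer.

Answer: 7

Derivation:
Op 1: C0 write [C0 write: invalidate none -> C0=M] -> [M,I,I] [MISS #1: write from I]
Op 2: C2 read [C2 read from I: others=['C0=M'] -> C2=S, others downsized to S] -> [S,I,S] [MISS #2: read from I]
Op 3: C1 write [C1 write: invalidate ['C0=S', 'C2=S'] -> C1=M] -> [I,M,I] [MISS #3: write from I]
Op 4: C1 read [C1 read: already in M, no change] -> [I,M,I] [hit: read from M]
Op 5: C0 write [C0 write: invalidate ['C1=M'] -> C0=M] -> [M,I,I] [MISS #4: write from I]
Op 6: C0 write [C0 write: already M (modified), no change] -> [M,I,I] [hit: write from M]
Op 7: C2 write [C2 write: invalidate ['C0=M'] -> C2=M] -> [I,I,M] [MISS #5: write from I]
Op 8: C0 read [C0 read from I: others=['C2=M'] -> C0=S, others downsized to S] -> [S,I,S] [MISS #6: read from I]
Op 9: C2 write [C2 write: invalidate ['C0=S'] -> C2=M] -> [I,I,M] [MISS #7: write from S]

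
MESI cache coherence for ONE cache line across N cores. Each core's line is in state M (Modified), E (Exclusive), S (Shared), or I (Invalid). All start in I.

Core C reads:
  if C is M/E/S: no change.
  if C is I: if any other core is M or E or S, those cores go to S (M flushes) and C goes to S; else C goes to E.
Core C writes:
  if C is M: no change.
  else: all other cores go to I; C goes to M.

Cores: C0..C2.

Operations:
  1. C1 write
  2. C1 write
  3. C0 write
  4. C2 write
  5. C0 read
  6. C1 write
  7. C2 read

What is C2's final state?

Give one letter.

Op 1: C1 write [C1 write: invalidate none -> C1=M] -> [I,M,I]
Op 2: C1 write [C1 write: already M (modified), no change] -> [I,M,I]
Op 3: C0 write [C0 write: invalidate ['C1=M'] -> C0=M] -> [M,I,I]
Op 4: C2 write [C2 write: invalidate ['C0=M'] -> C2=M] -> [I,I,M]
Op 5: C0 read [C0 read from I: others=['C2=M'] -> C0=S, others downsized to S] -> [S,I,S]
Op 6: C1 write [C1 write: invalidate ['C0=S', 'C2=S'] -> C1=M] -> [I,M,I]
Op 7: C2 read [C2 read from I: others=['C1=M'] -> C2=S, others downsized to S] -> [I,S,S]

Answer: S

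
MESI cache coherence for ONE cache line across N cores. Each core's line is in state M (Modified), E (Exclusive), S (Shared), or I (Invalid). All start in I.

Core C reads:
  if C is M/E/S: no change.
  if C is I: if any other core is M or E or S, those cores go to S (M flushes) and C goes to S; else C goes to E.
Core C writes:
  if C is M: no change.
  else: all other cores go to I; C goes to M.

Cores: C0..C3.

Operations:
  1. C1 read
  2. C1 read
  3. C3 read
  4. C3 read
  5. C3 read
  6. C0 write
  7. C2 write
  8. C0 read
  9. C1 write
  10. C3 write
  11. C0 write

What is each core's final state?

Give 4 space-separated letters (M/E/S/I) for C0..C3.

Answer: M I I I

Derivation:
Op 1: C1 read [C1 read from I: no other sharers -> C1=E (exclusive)] -> [I,E,I,I]
Op 2: C1 read [C1 read: already in E, no change] -> [I,E,I,I]
Op 3: C3 read [C3 read from I: others=['C1=E'] -> C3=S, others downsized to S] -> [I,S,I,S]
Op 4: C3 read [C3 read: already in S, no change] -> [I,S,I,S]
Op 5: C3 read [C3 read: already in S, no change] -> [I,S,I,S]
Op 6: C0 write [C0 write: invalidate ['C1=S', 'C3=S'] -> C0=M] -> [M,I,I,I]
Op 7: C2 write [C2 write: invalidate ['C0=M'] -> C2=M] -> [I,I,M,I]
Op 8: C0 read [C0 read from I: others=['C2=M'] -> C0=S, others downsized to S] -> [S,I,S,I]
Op 9: C1 write [C1 write: invalidate ['C0=S', 'C2=S'] -> C1=M] -> [I,M,I,I]
Op 10: C3 write [C3 write: invalidate ['C1=M'] -> C3=M] -> [I,I,I,M]
Op 11: C0 write [C0 write: invalidate ['C3=M'] -> C0=M] -> [M,I,I,I]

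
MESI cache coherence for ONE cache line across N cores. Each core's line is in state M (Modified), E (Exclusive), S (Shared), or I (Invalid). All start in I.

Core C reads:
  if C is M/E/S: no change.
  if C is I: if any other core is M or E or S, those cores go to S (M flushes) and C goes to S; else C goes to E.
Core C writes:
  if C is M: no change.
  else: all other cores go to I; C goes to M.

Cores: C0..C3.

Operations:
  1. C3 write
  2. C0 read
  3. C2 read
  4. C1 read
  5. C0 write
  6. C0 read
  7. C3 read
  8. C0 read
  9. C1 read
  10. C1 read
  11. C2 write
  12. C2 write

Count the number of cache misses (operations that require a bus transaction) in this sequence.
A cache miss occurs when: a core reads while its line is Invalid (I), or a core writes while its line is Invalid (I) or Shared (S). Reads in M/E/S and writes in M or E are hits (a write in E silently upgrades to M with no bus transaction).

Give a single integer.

Op 1: C3 write [C3 write: invalidate none -> C3=M] -> [I,I,I,M] [MISS #1: write from I]
Op 2: C0 read [C0 read from I: others=['C3=M'] -> C0=S, others downsized to S] -> [S,I,I,S] [MISS #2: read from I]
Op 3: C2 read [C2 read from I: others=['C0=S', 'C3=S'] -> C2=S, others downsized to S] -> [S,I,S,S] [MISS #3: read from I]
Op 4: C1 read [C1 read from I: others=['C0=S', 'C2=S', 'C3=S'] -> C1=S, others downsized to S] -> [S,S,S,S] [MISS #4: read from I]
Op 5: C0 write [C0 write: invalidate ['C1=S', 'C2=S', 'C3=S'] -> C0=M] -> [M,I,I,I] [MISS #5: write from S]
Op 6: C0 read [C0 read: already in M, no change] -> [M,I,I,I] [hit: read from M]
Op 7: C3 read [C3 read from I: others=['C0=M'] -> C3=S, others downsized to S] -> [S,I,I,S] [MISS #6: read from I]
Op 8: C0 read [C0 read: already in S, no change] -> [S,I,I,S] [hit: read from S]
Op 9: C1 read [C1 read from I: others=['C0=S', 'C3=S'] -> C1=S, others downsized to S] -> [S,S,I,S] [MISS #7: read from I]
Op 10: C1 read [C1 read: already in S, no change] -> [S,S,I,S] [hit: read from S]
Op 11: C2 write [C2 write: invalidate ['C0=S', 'C1=S', 'C3=S'] -> C2=M] -> [I,I,M,I] [MISS #8: write from I]
Op 12: C2 write [C2 write: already M (modified), no change] -> [I,I,M,I] [hit: write from M]

Answer: 8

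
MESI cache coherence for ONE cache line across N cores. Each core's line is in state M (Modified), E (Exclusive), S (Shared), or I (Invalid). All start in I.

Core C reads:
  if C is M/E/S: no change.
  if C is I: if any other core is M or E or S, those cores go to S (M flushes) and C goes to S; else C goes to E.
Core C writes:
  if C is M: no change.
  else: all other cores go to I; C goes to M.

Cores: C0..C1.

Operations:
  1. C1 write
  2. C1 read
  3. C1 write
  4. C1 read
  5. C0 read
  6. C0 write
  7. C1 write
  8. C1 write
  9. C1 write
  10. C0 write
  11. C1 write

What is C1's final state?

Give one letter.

Op 1: C1 write [C1 write: invalidate none -> C1=M] -> [I,M]
Op 2: C1 read [C1 read: already in M, no change] -> [I,M]
Op 3: C1 write [C1 write: already M (modified), no change] -> [I,M]
Op 4: C1 read [C1 read: already in M, no change] -> [I,M]
Op 5: C0 read [C0 read from I: others=['C1=M'] -> C0=S, others downsized to S] -> [S,S]
Op 6: C0 write [C0 write: invalidate ['C1=S'] -> C0=M] -> [M,I]
Op 7: C1 write [C1 write: invalidate ['C0=M'] -> C1=M] -> [I,M]
Op 8: C1 write [C1 write: already M (modified), no change] -> [I,M]
Op 9: C1 write [C1 write: already M (modified), no change] -> [I,M]
Op 10: C0 write [C0 write: invalidate ['C1=M'] -> C0=M] -> [M,I]
Op 11: C1 write [C1 write: invalidate ['C0=M'] -> C1=M] -> [I,M]

Answer: M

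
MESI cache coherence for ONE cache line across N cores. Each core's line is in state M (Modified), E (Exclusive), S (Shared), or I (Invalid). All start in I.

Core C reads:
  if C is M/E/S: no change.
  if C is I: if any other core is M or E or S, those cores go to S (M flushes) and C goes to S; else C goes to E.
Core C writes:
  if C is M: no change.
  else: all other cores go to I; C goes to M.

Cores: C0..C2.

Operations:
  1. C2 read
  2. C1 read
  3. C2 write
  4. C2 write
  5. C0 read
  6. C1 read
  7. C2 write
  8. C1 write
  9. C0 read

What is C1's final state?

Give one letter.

Answer: S

Derivation:
Op 1: C2 read [C2 read from I: no other sharers -> C2=E (exclusive)] -> [I,I,E]
Op 2: C1 read [C1 read from I: others=['C2=E'] -> C1=S, others downsized to S] -> [I,S,S]
Op 3: C2 write [C2 write: invalidate ['C1=S'] -> C2=M] -> [I,I,M]
Op 4: C2 write [C2 write: already M (modified), no change] -> [I,I,M]
Op 5: C0 read [C0 read from I: others=['C2=M'] -> C0=S, others downsized to S] -> [S,I,S]
Op 6: C1 read [C1 read from I: others=['C0=S', 'C2=S'] -> C1=S, others downsized to S] -> [S,S,S]
Op 7: C2 write [C2 write: invalidate ['C0=S', 'C1=S'] -> C2=M] -> [I,I,M]
Op 8: C1 write [C1 write: invalidate ['C2=M'] -> C1=M] -> [I,M,I]
Op 9: C0 read [C0 read from I: others=['C1=M'] -> C0=S, others downsized to S] -> [S,S,I]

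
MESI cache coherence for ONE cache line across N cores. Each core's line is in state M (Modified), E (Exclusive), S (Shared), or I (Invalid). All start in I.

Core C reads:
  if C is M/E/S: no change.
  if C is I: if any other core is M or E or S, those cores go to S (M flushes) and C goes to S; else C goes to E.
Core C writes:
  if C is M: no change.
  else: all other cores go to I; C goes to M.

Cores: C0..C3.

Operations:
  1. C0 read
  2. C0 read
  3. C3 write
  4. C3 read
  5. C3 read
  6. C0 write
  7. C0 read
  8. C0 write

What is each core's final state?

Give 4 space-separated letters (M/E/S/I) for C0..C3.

Answer: M I I I

Derivation:
Op 1: C0 read [C0 read from I: no other sharers -> C0=E (exclusive)] -> [E,I,I,I]
Op 2: C0 read [C0 read: already in E, no change] -> [E,I,I,I]
Op 3: C3 write [C3 write: invalidate ['C0=E'] -> C3=M] -> [I,I,I,M]
Op 4: C3 read [C3 read: already in M, no change] -> [I,I,I,M]
Op 5: C3 read [C3 read: already in M, no change] -> [I,I,I,M]
Op 6: C0 write [C0 write: invalidate ['C3=M'] -> C0=M] -> [M,I,I,I]
Op 7: C0 read [C0 read: already in M, no change] -> [M,I,I,I]
Op 8: C0 write [C0 write: already M (modified), no change] -> [M,I,I,I]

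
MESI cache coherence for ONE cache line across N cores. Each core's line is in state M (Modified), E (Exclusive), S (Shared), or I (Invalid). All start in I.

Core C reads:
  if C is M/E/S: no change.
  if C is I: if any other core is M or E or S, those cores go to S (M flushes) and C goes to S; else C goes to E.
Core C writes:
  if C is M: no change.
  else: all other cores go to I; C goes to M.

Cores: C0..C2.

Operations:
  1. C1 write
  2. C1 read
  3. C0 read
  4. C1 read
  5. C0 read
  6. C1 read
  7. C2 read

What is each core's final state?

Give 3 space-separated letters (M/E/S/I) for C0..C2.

Op 1: C1 write [C1 write: invalidate none -> C1=M] -> [I,M,I]
Op 2: C1 read [C1 read: already in M, no change] -> [I,M,I]
Op 3: C0 read [C0 read from I: others=['C1=M'] -> C0=S, others downsized to S] -> [S,S,I]
Op 4: C1 read [C1 read: already in S, no change] -> [S,S,I]
Op 5: C0 read [C0 read: already in S, no change] -> [S,S,I]
Op 6: C1 read [C1 read: already in S, no change] -> [S,S,I]
Op 7: C2 read [C2 read from I: others=['C0=S', 'C1=S'] -> C2=S, others downsized to S] -> [S,S,S]

Answer: S S S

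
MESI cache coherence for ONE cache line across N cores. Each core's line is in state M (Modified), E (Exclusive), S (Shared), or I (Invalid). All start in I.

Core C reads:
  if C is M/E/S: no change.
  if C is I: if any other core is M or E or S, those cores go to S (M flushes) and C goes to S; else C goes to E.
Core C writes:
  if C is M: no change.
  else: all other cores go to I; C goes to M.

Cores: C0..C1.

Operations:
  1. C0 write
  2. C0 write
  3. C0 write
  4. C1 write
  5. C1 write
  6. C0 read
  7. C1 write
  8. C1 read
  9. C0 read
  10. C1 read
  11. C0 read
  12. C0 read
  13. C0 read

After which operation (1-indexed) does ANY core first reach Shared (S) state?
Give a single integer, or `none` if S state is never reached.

Answer: 6

Derivation:
Op 1: C0 write [C0 write: invalidate none -> C0=M] -> [M,I]
Op 2: C0 write [C0 write: already M (modified), no change] -> [M,I]
Op 3: C0 write [C0 write: already M (modified), no change] -> [M,I]
Op 4: C1 write [C1 write: invalidate ['C0=M'] -> C1=M] -> [I,M]
Op 5: C1 write [C1 write: already M (modified), no change] -> [I,M]
Op 6: C0 read [C0 read from I: others=['C1=M'] -> C0=S, others downsized to S] -> [S,S]
  -> First S state at op 6; remaining ops need not be traced.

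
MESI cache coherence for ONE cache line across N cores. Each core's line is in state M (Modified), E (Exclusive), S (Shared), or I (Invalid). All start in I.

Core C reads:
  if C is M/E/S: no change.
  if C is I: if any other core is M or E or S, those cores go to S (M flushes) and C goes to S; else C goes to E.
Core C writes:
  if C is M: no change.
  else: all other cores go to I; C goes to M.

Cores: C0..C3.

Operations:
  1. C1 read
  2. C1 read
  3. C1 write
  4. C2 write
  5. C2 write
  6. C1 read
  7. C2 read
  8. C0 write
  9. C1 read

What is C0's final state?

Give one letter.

Op 1: C1 read [C1 read from I: no other sharers -> C1=E (exclusive)] -> [I,E,I,I]
Op 2: C1 read [C1 read: already in E, no change] -> [I,E,I,I]
Op 3: C1 write [C1 write: invalidate none -> C1=M] -> [I,M,I,I]
Op 4: C2 write [C2 write: invalidate ['C1=M'] -> C2=M] -> [I,I,M,I]
Op 5: C2 write [C2 write: already M (modified), no change] -> [I,I,M,I]
Op 6: C1 read [C1 read from I: others=['C2=M'] -> C1=S, others downsized to S] -> [I,S,S,I]
Op 7: C2 read [C2 read: already in S, no change] -> [I,S,S,I]
Op 8: C0 write [C0 write: invalidate ['C1=S', 'C2=S'] -> C0=M] -> [M,I,I,I]
Op 9: C1 read [C1 read from I: others=['C0=M'] -> C1=S, others downsized to S] -> [S,S,I,I]

Answer: S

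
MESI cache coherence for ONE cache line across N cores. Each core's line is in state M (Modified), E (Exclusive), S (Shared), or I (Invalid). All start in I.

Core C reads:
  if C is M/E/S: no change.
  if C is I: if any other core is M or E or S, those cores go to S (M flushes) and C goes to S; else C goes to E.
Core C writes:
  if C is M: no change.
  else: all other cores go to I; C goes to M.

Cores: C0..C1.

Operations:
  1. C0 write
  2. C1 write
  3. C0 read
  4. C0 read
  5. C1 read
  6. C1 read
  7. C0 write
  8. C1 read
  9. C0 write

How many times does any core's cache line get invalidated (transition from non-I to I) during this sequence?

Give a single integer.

Answer: 3

Derivation:
Op 1: C0 write [C0 write: invalidate none -> C0=M] -> [M,I] (invalidations this op: 0; running total: 0)
Op 2: C1 write [C1 write: invalidate ['C0=M'] -> C1=M] -> [I,M] (invalidations this op: 1; running total: 1)
Op 3: C0 read [C0 read from I: others=['C1=M'] -> C0=S, others downsized to S] -> [S,S] (invalidations this op: 0; running total: 1)
Op 4: C0 read [C0 read: already in S, no change] -> [S,S] (invalidations this op: 0; running total: 1)
Op 5: C1 read [C1 read: already in S, no change] -> [S,S] (invalidations this op: 0; running total: 1)
Op 6: C1 read [C1 read: already in S, no change] -> [S,S] (invalidations this op: 0; running total: 1)
Op 7: C0 write [C0 write: invalidate ['C1=S'] -> C0=M] -> [M,I] (invalidations this op: 1; running total: 2)
Op 8: C1 read [C1 read from I: others=['C0=M'] -> C1=S, others downsized to S] -> [S,S] (invalidations this op: 0; running total: 2)
Op 9: C0 write [C0 write: invalidate ['C1=S'] -> C0=M] -> [M,I] (invalidations this op: 1; running total: 3)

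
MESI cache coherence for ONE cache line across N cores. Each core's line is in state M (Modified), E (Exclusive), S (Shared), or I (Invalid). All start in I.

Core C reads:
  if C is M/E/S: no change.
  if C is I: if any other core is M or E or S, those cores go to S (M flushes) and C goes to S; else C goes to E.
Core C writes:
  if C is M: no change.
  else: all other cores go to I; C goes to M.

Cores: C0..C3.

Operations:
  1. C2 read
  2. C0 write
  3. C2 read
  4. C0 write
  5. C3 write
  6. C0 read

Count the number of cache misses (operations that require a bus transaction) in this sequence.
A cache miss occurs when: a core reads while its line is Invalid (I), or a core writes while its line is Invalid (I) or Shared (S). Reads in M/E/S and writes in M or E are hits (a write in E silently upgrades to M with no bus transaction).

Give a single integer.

Answer: 6

Derivation:
Op 1: C2 read [C2 read from I: no other sharers -> C2=E (exclusive)] -> [I,I,E,I] [MISS #1: read from I]
Op 2: C0 write [C0 write: invalidate ['C2=E'] -> C0=M] -> [M,I,I,I] [MISS #2: write from I]
Op 3: C2 read [C2 read from I: others=['C0=M'] -> C2=S, others downsized to S] -> [S,I,S,I] [MISS #3: read from I]
Op 4: C0 write [C0 write: invalidate ['C2=S'] -> C0=M] -> [M,I,I,I] [MISS #4: write from S]
Op 5: C3 write [C3 write: invalidate ['C0=M'] -> C3=M] -> [I,I,I,M] [MISS #5: write from I]
Op 6: C0 read [C0 read from I: others=['C3=M'] -> C0=S, others downsized to S] -> [S,I,I,S] [MISS #6: read from I]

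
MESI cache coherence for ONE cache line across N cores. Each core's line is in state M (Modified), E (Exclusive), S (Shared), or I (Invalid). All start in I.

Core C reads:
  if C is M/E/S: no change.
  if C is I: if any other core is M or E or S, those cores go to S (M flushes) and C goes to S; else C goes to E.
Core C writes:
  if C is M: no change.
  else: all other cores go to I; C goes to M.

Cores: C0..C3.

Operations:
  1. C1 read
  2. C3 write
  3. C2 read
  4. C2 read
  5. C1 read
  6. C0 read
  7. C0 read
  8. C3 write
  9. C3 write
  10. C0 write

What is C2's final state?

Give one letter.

Answer: I

Derivation:
Op 1: C1 read [C1 read from I: no other sharers -> C1=E (exclusive)] -> [I,E,I,I]
Op 2: C3 write [C3 write: invalidate ['C1=E'] -> C3=M] -> [I,I,I,M]
Op 3: C2 read [C2 read from I: others=['C3=M'] -> C2=S, others downsized to S] -> [I,I,S,S]
Op 4: C2 read [C2 read: already in S, no change] -> [I,I,S,S]
Op 5: C1 read [C1 read from I: others=['C2=S', 'C3=S'] -> C1=S, others downsized to S] -> [I,S,S,S]
Op 6: C0 read [C0 read from I: others=['C1=S', 'C2=S', 'C3=S'] -> C0=S, others downsized to S] -> [S,S,S,S]
Op 7: C0 read [C0 read: already in S, no change] -> [S,S,S,S]
Op 8: C3 write [C3 write: invalidate ['C0=S', 'C1=S', 'C2=S'] -> C3=M] -> [I,I,I,M]
Op 9: C3 write [C3 write: already M (modified), no change] -> [I,I,I,M]
Op 10: C0 write [C0 write: invalidate ['C3=M'] -> C0=M] -> [M,I,I,I]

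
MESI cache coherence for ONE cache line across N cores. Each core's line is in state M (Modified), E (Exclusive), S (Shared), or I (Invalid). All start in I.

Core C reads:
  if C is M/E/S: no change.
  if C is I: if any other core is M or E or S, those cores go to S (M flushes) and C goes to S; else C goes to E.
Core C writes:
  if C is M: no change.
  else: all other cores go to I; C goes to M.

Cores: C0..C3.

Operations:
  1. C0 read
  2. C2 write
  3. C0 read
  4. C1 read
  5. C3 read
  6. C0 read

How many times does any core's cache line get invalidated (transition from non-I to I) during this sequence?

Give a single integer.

Op 1: C0 read [C0 read from I: no other sharers -> C0=E (exclusive)] -> [E,I,I,I] (invalidations this op: 0; running total: 0)
Op 2: C2 write [C2 write: invalidate ['C0=E'] -> C2=M] -> [I,I,M,I] (invalidations this op: 1; running total: 1)
Op 3: C0 read [C0 read from I: others=['C2=M'] -> C0=S, others downsized to S] -> [S,I,S,I] (invalidations this op: 0; running total: 1)
Op 4: C1 read [C1 read from I: others=['C0=S', 'C2=S'] -> C1=S, others downsized to S] -> [S,S,S,I] (invalidations this op: 0; running total: 1)
Op 5: C3 read [C3 read from I: others=['C0=S', 'C1=S', 'C2=S'] -> C3=S, others downsized to S] -> [S,S,S,S] (invalidations this op: 0; running total: 1)
Op 6: C0 read [C0 read: already in S, no change] -> [S,S,S,S] (invalidations this op: 0; running total: 1)

Answer: 1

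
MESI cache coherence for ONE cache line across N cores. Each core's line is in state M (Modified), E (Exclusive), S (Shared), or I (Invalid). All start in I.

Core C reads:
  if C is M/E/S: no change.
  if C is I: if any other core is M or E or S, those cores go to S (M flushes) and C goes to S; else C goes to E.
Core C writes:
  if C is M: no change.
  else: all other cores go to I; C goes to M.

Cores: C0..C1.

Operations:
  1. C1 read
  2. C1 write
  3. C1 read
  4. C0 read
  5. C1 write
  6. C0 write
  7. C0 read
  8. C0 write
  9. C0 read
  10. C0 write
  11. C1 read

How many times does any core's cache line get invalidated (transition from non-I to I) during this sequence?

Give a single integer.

Answer: 2

Derivation:
Op 1: C1 read [C1 read from I: no other sharers -> C1=E (exclusive)] -> [I,E] (invalidations this op: 0; running total: 0)
Op 2: C1 write [C1 write: invalidate none -> C1=M] -> [I,M] (invalidations this op: 0; running total: 0)
Op 3: C1 read [C1 read: already in M, no change] -> [I,M] (invalidations this op: 0; running total: 0)
Op 4: C0 read [C0 read from I: others=['C1=M'] -> C0=S, others downsized to S] -> [S,S] (invalidations this op: 0; running total: 0)
Op 5: C1 write [C1 write: invalidate ['C0=S'] -> C1=M] -> [I,M] (invalidations this op: 1; running total: 1)
Op 6: C0 write [C0 write: invalidate ['C1=M'] -> C0=M] -> [M,I] (invalidations this op: 1; running total: 2)
Op 7: C0 read [C0 read: already in M, no change] -> [M,I] (invalidations this op: 0; running total: 2)
Op 8: C0 write [C0 write: already M (modified), no change] -> [M,I] (invalidations this op: 0; running total: 2)
Op 9: C0 read [C0 read: already in M, no change] -> [M,I] (invalidations this op: 0; running total: 2)
Op 10: C0 write [C0 write: already M (modified), no change] -> [M,I] (invalidations this op: 0; running total: 2)
Op 11: C1 read [C1 read from I: others=['C0=M'] -> C1=S, others downsized to S] -> [S,S] (invalidations this op: 0; running total: 2)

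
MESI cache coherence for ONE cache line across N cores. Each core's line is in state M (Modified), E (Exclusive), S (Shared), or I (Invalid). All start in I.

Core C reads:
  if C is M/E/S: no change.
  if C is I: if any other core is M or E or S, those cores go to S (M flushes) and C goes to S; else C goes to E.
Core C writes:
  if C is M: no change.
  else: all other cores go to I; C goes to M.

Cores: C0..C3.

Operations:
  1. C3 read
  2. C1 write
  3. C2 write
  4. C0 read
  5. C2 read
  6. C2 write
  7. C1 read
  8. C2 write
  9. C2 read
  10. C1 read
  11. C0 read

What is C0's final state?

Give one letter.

Answer: S

Derivation:
Op 1: C3 read [C3 read from I: no other sharers -> C3=E (exclusive)] -> [I,I,I,E]
Op 2: C1 write [C1 write: invalidate ['C3=E'] -> C1=M] -> [I,M,I,I]
Op 3: C2 write [C2 write: invalidate ['C1=M'] -> C2=M] -> [I,I,M,I]
Op 4: C0 read [C0 read from I: others=['C2=M'] -> C0=S, others downsized to S] -> [S,I,S,I]
Op 5: C2 read [C2 read: already in S, no change] -> [S,I,S,I]
Op 6: C2 write [C2 write: invalidate ['C0=S'] -> C2=M] -> [I,I,M,I]
Op 7: C1 read [C1 read from I: others=['C2=M'] -> C1=S, others downsized to S] -> [I,S,S,I]
Op 8: C2 write [C2 write: invalidate ['C1=S'] -> C2=M] -> [I,I,M,I]
Op 9: C2 read [C2 read: already in M, no change] -> [I,I,M,I]
Op 10: C1 read [C1 read from I: others=['C2=M'] -> C1=S, others downsized to S] -> [I,S,S,I]
Op 11: C0 read [C0 read from I: others=['C1=S', 'C2=S'] -> C0=S, others downsized to S] -> [S,S,S,I]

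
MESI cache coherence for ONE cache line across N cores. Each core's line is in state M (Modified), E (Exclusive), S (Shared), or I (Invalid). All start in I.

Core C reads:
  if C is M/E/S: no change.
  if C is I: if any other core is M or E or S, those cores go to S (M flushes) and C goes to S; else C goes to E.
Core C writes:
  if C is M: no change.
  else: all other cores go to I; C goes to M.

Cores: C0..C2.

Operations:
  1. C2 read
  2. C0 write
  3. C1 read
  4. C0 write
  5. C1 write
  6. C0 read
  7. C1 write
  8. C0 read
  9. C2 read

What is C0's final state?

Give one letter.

Op 1: C2 read [C2 read from I: no other sharers -> C2=E (exclusive)] -> [I,I,E]
Op 2: C0 write [C0 write: invalidate ['C2=E'] -> C0=M] -> [M,I,I]
Op 3: C1 read [C1 read from I: others=['C0=M'] -> C1=S, others downsized to S] -> [S,S,I]
Op 4: C0 write [C0 write: invalidate ['C1=S'] -> C0=M] -> [M,I,I]
Op 5: C1 write [C1 write: invalidate ['C0=M'] -> C1=M] -> [I,M,I]
Op 6: C0 read [C0 read from I: others=['C1=M'] -> C0=S, others downsized to S] -> [S,S,I]
Op 7: C1 write [C1 write: invalidate ['C0=S'] -> C1=M] -> [I,M,I]
Op 8: C0 read [C0 read from I: others=['C1=M'] -> C0=S, others downsized to S] -> [S,S,I]
Op 9: C2 read [C2 read from I: others=['C0=S', 'C1=S'] -> C2=S, others downsized to S] -> [S,S,S]

Answer: S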